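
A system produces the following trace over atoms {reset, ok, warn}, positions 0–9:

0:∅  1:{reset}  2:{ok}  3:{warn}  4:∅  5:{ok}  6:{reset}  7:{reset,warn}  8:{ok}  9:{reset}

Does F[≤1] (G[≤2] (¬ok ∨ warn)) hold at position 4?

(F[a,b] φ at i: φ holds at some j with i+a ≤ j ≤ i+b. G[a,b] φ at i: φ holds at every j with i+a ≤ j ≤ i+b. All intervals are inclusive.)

Does not hold

Check G[≤2] (¬ok ∨ warn) at each j in [4,5]:
  j=4: fails at 5
  j=5: fails at 5
No position in the window satisfies it → formula fails.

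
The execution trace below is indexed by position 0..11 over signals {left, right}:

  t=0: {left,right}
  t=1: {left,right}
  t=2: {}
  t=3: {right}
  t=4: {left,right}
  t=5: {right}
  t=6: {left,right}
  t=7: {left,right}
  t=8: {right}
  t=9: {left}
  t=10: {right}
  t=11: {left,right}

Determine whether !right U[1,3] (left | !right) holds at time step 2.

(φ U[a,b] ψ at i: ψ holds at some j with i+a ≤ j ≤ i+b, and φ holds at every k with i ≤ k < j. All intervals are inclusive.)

Need some j in [3,5] with (left | !right), and !right at every k in [2,j-1].
  j=3: (left | !right) false.
  j=4: (left | !right) holds, but !right fails at k=3 → not this j.
  j=5: (left | !right) false.
No j in the window works → until fails.

Does not hold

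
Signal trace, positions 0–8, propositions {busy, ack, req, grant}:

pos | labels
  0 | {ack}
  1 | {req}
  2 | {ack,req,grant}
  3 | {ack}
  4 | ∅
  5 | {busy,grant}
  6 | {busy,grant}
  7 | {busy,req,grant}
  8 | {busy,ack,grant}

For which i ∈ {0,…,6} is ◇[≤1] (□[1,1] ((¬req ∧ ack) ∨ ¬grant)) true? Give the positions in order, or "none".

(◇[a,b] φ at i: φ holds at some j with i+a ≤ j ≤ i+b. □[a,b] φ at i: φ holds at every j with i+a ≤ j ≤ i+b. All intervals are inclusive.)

Evaluate at each i in [0,6]:
  i=0: ✓ (witness j=0)
  i=1: ✓ (witness j=2)
  i=2: ✓ (witness j=2)
  i=3: ✓ (witness j=3)
  i=4: ✗ (none in [4,5])
  i=5: ✗ (none in [5,6])
  i=6: ✓ (witness j=7)

0, 1, 2, 3, 6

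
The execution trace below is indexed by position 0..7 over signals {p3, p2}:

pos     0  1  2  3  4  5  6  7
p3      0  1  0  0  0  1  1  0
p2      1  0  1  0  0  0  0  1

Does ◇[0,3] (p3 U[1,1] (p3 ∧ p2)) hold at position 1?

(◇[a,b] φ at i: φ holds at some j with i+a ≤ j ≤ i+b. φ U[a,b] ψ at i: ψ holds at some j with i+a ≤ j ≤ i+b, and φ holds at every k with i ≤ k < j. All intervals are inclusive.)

False

Check (p3 U[1,1] (p3 ∧ p2)) at each j in [1,4]:
  j=1: fails
  j=2: fails
  j=3: fails
  j=4: fails
No position in the window satisfies it → formula fails.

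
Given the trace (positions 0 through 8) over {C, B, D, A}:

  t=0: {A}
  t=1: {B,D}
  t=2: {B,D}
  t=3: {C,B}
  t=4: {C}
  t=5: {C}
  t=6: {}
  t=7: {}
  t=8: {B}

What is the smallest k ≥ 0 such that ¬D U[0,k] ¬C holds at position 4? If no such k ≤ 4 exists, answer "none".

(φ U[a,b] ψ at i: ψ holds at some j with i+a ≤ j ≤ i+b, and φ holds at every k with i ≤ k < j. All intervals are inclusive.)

Need earliest j ≥ 4 with ¬C, and ¬D at every k in [4,j-1].
  j=4: rhs fails.
  j=5: rhs fails.
  j=6: rhs holds; lhs holds on [4,5]. k = 2.

2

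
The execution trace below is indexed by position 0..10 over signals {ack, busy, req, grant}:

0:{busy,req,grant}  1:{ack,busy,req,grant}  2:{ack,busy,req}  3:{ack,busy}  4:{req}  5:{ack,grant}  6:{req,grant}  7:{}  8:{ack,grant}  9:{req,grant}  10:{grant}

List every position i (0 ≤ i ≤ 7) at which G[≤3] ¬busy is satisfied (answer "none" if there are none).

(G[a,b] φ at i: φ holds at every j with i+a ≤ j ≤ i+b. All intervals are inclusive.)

Evaluate at each i in [0,7]:
  i=0: ✗ (fails at j=0)
  i=1: ✗ (fails at j=1)
  i=2: ✗ (fails at j=2)
  i=3: ✗ (fails at j=3)
  i=4: ✓ (all of [4,7])
  i=5: ✓ (all of [5,8])
  i=6: ✓ (all of [6,9])
  i=7: ✓ (all of [7,10])

4, 5, 6, 7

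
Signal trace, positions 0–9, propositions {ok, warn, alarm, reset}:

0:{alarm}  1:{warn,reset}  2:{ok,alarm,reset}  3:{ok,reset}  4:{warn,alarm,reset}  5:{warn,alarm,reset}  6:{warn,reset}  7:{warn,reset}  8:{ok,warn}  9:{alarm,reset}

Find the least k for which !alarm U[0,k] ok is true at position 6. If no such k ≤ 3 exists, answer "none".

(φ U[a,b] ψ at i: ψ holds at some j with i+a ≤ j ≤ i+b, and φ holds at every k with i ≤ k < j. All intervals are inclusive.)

2

Need earliest j ≥ 6 with ok, and !alarm at every k in [6,j-1].
  j=6: rhs fails.
  j=7: rhs fails.
  j=8: rhs holds; lhs holds on [6,7]. k = 2.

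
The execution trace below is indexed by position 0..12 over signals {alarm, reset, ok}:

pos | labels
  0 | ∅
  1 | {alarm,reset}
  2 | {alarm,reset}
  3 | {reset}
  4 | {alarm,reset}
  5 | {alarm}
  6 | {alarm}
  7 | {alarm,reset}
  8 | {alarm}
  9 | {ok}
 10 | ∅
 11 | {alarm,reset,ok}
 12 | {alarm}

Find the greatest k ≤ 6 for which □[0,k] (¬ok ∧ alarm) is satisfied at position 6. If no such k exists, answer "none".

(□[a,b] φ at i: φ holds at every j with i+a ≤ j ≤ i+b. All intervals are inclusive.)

(¬ok ∧ alarm) must hold from j=6 onward; find where it first fails.
  j=6: holds
  j=7: holds
  j=8: holds
  j=9: fails
Holds on [6,8], so largest k = 2.

2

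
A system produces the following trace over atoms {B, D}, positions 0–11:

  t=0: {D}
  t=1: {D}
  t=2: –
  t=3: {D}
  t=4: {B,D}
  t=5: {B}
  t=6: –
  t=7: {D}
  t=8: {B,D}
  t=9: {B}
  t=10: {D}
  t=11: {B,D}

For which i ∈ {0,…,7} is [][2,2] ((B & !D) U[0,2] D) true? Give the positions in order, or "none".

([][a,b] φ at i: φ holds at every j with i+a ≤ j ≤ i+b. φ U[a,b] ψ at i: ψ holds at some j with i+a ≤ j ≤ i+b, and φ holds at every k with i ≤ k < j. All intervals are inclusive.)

Evaluate at each i in [0,7]:
  i=0: ✗ (fails at j=2)
  i=1: ✓ (all of [3,3])
  i=2: ✓ (all of [4,4])
  i=3: ✗ (fails at j=5)
  i=4: ✗ (fails at j=6)
  i=5: ✓ (all of [7,7])
  i=6: ✓ (all of [8,8])
  i=7: ✓ (all of [9,9])

1, 2, 5, 6, 7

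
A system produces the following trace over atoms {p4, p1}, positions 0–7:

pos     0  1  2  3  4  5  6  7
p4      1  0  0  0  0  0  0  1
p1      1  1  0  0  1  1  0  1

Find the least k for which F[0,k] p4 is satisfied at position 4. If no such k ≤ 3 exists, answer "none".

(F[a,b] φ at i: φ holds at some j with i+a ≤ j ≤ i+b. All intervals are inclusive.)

3

Scan j = 4,5,… for p4:
  j=4: fails
  j=5: fails
  j=6: fails
  j=7: holds
First hit at j=7, so smallest k = 7-4 = 3.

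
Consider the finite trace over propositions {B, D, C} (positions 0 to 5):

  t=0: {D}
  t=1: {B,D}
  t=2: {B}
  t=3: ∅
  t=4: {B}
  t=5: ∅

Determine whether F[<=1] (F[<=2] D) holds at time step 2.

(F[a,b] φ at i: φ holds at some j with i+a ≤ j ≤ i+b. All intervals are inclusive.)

Check F[<=2] D at each j in [2,3]:
  j=2: fails (none in [2,4])
  j=3: fails (none in [3,5])
No position in the window satisfies it → formula fails.

No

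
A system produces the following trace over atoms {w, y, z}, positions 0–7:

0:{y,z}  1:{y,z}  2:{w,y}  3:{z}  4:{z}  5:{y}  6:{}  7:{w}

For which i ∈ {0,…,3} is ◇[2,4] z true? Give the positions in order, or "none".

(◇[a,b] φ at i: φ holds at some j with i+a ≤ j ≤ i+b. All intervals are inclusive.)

0, 1, 2

Evaluate at each i in [0,3]:
  i=0: ✓ (witness j=3)
  i=1: ✓ (witness j=3)
  i=2: ✓ (witness j=4)
  i=3: ✗ (none in [5,7])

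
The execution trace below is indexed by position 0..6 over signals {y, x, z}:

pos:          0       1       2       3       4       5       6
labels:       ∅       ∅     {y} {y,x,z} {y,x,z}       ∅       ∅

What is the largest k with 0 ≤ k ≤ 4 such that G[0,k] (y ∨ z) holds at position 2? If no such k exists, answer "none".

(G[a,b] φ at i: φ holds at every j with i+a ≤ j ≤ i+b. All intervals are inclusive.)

(y ∨ z) must hold from j=2 onward; find where it first fails.
  j=2: holds
  j=3: holds
  j=4: holds
  j=5: fails
Holds on [2,4], so largest k = 2.

2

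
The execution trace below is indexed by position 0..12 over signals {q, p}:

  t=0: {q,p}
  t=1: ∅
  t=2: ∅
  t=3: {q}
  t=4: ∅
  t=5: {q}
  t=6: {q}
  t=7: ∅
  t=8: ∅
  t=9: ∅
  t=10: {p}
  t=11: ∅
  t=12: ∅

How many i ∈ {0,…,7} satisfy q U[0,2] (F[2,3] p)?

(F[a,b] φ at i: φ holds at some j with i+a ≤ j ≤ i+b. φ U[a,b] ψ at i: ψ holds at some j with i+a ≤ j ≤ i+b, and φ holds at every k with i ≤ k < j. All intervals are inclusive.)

3

Evaluate at each i in [0,7]:
  i=0: ✗ (no rhs in [0,2])
  i=1: ✗ (no rhs in [1,3])
  i=2: ✗ (no rhs in [2,4])
  i=3: ✗ (no rhs in [3,5])
  i=4: ✗ (no rhs in [4,6])
  i=5: ✓ (rhs at j=7; lhs holds on [5,6])
  i=6: ✓ (rhs at j=7; lhs holds on [6,6])
  i=7: ✓ (rhs at j=7)
Positions where it holds: {5, 6, 7} → 3.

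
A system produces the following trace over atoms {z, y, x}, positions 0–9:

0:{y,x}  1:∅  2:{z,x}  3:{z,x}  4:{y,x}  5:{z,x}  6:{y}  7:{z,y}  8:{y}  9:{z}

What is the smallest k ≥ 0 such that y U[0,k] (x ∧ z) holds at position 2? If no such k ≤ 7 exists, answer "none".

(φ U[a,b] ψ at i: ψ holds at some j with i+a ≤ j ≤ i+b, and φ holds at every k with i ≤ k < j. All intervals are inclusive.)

Need earliest j ≥ 2 with (x ∧ z), and y at every k in [2,j-1].
  j=2: rhs holds (empty prefix). k = 0.

0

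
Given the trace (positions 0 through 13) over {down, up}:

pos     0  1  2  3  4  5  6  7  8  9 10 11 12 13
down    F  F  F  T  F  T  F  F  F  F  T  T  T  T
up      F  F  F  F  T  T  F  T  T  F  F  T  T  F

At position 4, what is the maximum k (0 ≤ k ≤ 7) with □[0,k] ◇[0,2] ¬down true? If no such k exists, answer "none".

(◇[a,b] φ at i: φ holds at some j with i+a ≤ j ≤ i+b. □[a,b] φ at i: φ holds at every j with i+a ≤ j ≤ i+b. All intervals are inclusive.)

◇[0,2] ¬down must hold from j=4 onward; find where it first fails.
  j=4: holds
  j=5: holds
  j=6: holds
  j=7: holds
  j=8: holds
  j=9: holds
  j=10: fails
Holds on [4,9], so largest k = 5.

5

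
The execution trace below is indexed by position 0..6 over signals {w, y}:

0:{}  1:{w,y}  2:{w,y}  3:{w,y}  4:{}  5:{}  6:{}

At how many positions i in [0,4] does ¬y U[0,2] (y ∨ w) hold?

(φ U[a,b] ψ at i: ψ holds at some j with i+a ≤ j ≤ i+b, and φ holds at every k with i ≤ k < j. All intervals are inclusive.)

4

Evaluate at each i in [0,4]:
  i=0: ✓ (rhs at j=1; lhs holds on [0,0])
  i=1: ✓ (rhs at j=1)
  i=2: ✓ (rhs at j=2)
  i=3: ✓ (rhs at j=3)
  i=4: ✗ (no rhs in [4,6])
Positions where it holds: {0, 1, 2, 3} → 4.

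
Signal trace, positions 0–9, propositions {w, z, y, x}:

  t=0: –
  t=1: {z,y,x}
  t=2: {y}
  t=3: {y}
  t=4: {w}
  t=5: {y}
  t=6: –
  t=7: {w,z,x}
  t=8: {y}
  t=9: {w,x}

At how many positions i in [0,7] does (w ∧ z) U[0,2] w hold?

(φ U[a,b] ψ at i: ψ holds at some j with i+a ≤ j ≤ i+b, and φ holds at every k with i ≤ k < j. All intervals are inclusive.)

2

Evaluate at each i in [0,7]:
  i=0: ✗ (no rhs in [0,2])
  i=1: ✗ (no rhs in [1,3])
  i=2: ✗ (lhs fails at k=2 before rhs at j=4)
  i=3: ✗ (lhs fails at k=3 before rhs at j=4)
  i=4: ✓ (rhs at j=4)
  i=5: ✗ (lhs fails at k=5 before rhs at j=7)
  i=6: ✗ (lhs fails at k=6 before rhs at j=7)
  i=7: ✓ (rhs at j=7)
Positions where it holds: {4, 7} → 2.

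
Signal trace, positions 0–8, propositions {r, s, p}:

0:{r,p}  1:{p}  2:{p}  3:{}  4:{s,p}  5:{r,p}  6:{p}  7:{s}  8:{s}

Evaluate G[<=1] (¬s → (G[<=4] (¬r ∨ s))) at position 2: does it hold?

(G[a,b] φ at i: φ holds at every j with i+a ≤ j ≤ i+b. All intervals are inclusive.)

Check (¬s → (G[<=4] (¬r ∨ s))) at every j in [2,3]:
  j=2: antecedent true; consequent fails at 5 → ✗
  j=3: antecedent true; consequent fails at 5 → ✗
Fails at j=2 → formula fails.

Does not hold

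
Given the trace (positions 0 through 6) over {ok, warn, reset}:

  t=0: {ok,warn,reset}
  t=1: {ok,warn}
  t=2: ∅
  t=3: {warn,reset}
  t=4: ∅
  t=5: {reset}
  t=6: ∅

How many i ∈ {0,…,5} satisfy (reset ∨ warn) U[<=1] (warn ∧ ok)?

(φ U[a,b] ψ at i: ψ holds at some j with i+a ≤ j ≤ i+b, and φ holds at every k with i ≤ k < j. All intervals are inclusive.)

Evaluate at each i in [0,5]:
  i=0: ✓ (rhs at j=0)
  i=1: ✓ (rhs at j=1)
  i=2: ✗ (no rhs in [2,3])
  i=3: ✗ (no rhs in [3,4])
  i=4: ✗ (no rhs in [4,5])
  i=5: ✗ (no rhs in [5,6])
Positions where it holds: {0, 1} → 2.

2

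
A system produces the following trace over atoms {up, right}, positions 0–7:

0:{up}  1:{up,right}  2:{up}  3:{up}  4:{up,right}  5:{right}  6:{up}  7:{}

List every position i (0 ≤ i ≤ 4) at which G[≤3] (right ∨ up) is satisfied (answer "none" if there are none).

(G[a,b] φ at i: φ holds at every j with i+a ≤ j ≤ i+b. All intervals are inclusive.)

Evaluate at each i in [0,4]:
  i=0: ✓ (all of [0,3])
  i=1: ✓ (all of [1,4])
  i=2: ✓ (all of [2,5])
  i=3: ✓ (all of [3,6])
  i=4: ✗ (fails at j=7)

0, 1, 2, 3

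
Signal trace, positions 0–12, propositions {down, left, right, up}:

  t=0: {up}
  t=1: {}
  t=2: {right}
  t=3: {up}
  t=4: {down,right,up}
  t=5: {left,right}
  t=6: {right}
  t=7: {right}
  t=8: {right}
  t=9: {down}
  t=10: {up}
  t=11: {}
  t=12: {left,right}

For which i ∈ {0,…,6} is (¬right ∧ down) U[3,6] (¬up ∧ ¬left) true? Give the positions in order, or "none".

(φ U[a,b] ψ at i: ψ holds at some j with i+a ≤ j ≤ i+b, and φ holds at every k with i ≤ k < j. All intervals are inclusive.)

none

Evaluate at each i in [0,6]:
  i=0: ✗ (lhs fails at k=0 before rhs at j=6)
  i=1: ✗ (lhs fails at k=1 before rhs at j=6)
  i=2: ✗ (lhs fails at k=2 before rhs at j=6)
  i=3: ✗ (lhs fails at k=3 before rhs at j=6)
  i=4: ✗ (lhs fails at k=4 before rhs at j=7)
  i=5: ✗ (lhs fails at k=5 before rhs at j=8)
  i=6: ✗ (lhs fails at k=6 before rhs at j=9)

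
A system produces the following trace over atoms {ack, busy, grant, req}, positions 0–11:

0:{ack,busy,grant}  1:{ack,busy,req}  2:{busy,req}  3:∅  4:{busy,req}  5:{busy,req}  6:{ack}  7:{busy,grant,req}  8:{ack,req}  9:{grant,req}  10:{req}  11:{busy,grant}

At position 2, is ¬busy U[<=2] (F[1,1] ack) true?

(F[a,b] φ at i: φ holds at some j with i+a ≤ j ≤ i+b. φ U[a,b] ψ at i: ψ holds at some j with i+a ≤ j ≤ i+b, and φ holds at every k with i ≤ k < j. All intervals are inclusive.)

False

Need some j in [2,4] with F[1,1] ack, and ¬busy at every k in [2,j-1].
  j=2: F[1,1] ack — fails (none in [3,3]).
  j=3: F[1,1] ack — fails (none in [4,4]).
  j=4: F[1,1] ack — fails (none in [5,5]).
No j in the window works → until fails.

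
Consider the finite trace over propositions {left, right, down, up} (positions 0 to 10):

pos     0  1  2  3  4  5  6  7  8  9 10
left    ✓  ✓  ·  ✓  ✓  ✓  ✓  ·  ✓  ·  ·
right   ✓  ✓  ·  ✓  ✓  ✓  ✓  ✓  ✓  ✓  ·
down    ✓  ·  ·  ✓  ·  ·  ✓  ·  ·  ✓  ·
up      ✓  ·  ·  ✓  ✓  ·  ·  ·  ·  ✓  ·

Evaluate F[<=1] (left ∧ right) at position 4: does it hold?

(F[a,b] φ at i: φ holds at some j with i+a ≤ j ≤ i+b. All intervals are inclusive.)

Holds

Check (left ∧ right) at each j in [4,5]:
  j=4: true
  j=5: true
Found at j=4 → formula holds.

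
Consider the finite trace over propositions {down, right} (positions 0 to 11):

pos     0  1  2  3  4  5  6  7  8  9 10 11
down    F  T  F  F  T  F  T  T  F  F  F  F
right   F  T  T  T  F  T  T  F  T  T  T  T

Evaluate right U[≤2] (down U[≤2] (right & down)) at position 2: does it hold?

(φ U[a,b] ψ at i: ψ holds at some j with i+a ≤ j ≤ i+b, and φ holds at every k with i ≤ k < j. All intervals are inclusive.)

Does not hold

Need some j in [2,4] with (down U[≤2] (right & down)), and right at every k in [2,j-1].
  j=2: (down U[≤2] (right & down)) — fails.
  j=3: (down U[≤2] (right & down)) — fails.
  j=4: (down U[≤2] (right & down)) — fails.
No j in the window works → until fails.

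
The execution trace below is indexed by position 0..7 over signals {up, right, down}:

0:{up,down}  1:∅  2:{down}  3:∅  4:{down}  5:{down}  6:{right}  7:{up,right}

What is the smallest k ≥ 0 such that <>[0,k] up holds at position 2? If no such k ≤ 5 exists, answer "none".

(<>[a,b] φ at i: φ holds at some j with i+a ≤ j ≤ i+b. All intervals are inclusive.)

5

Scan j = 2,3,… for up:
  j=2: fails
  j=3: fails
  j=4: fails
  j=5: fails
  j=6: fails
  j=7: holds
First hit at j=7, so smallest k = 7-2 = 5.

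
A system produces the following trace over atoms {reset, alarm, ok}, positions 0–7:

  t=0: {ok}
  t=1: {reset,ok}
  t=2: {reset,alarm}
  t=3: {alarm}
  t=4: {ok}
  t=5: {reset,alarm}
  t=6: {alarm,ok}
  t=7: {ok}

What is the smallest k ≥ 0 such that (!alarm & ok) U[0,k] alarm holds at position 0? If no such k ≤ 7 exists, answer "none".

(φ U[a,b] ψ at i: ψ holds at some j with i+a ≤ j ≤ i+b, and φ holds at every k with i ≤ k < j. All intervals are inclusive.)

Need earliest j ≥ 0 with alarm, and (!alarm & ok) at every k in [0,j-1].
  j=0: rhs fails.
  j=1: rhs fails.
  j=2: rhs holds; lhs holds on [0,1]. k = 2.

2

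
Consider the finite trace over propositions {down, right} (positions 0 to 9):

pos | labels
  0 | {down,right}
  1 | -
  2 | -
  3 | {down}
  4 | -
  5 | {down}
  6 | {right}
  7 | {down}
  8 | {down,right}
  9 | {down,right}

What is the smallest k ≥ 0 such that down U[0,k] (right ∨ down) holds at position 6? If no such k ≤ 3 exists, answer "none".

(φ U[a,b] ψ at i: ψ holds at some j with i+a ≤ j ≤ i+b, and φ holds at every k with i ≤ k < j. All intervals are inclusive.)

0

Need earliest j ≥ 6 with (right ∨ down), and down at every k in [6,j-1].
  j=6: rhs holds (empty prefix). k = 0.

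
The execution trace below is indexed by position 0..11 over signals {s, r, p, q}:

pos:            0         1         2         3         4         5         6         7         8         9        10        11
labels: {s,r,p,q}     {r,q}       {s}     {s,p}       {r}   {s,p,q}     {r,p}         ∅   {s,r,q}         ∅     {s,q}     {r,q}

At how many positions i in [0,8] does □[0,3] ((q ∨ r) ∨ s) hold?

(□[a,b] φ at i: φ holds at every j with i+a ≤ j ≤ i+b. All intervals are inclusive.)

Evaluate at each i in [0,8]:
  i=0: ✓ (all of [0,3])
  i=1: ✓ (all of [1,4])
  i=2: ✓ (all of [2,5])
  i=3: ✓ (all of [3,6])
  i=4: ✗ (fails at j=7)
  i=5: ✗ (fails at j=7)
  i=6: ✗ (fails at j=7)
  i=7: ✗ (fails at j=7)
  i=8: ✗ (fails at j=9)
Positions where it holds: {0, 1, 2, 3} → 4.

4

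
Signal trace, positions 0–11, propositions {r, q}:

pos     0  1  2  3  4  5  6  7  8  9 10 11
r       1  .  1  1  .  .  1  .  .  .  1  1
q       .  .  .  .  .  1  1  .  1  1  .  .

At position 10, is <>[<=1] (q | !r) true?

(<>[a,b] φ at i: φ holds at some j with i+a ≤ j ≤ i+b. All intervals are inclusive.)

Does not hold

Check (q | !r) at each j in [10,11]:
  j=10: false
  j=11: false
No position in the window satisfies it → formula fails.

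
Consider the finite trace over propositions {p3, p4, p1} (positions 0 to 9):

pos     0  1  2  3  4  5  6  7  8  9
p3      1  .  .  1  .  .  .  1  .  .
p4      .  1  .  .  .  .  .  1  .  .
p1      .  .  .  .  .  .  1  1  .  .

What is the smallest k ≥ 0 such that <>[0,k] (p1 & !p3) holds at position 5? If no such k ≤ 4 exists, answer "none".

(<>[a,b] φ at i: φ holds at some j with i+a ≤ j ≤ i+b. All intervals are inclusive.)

Scan j = 5,6,… for (p1 & !p3):
  j=5: fails
  j=6: holds
First hit at j=6, so smallest k = 6-5 = 1.

1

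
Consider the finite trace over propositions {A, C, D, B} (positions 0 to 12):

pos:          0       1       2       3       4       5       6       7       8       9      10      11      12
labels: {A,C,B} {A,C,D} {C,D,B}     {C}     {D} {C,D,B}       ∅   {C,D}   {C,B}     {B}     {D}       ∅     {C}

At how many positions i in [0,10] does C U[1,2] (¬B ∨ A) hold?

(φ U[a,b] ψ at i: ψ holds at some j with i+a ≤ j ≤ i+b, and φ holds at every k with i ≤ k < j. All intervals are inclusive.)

Evaluate at each i in [0,10]:
  i=0: ✓ (rhs at j=1; lhs holds on [0,0])
  i=1: ✓ (rhs at j=3; lhs holds on [1,2])
  i=2: ✓ (rhs at j=3; lhs holds on [2,2])
  i=3: ✓ (rhs at j=4; lhs holds on [3,3])
  i=4: ✗ (lhs fails at k=4 before rhs at j=6)
  i=5: ✓ (rhs at j=6; lhs holds on [5,5])
  i=6: ✗ (lhs fails at k=6 before rhs at j=7)
  i=7: ✗ (no rhs in [8,9])
  i=8: ✗ (lhs fails at k=9 before rhs at j=10)
  i=9: ✗ (lhs fails at k=9 before rhs at j=10)
  i=10: ✗ (lhs fails at k=10 before rhs at j=11)
Positions where it holds: {0, 1, 2, 3, 5} → 5.

5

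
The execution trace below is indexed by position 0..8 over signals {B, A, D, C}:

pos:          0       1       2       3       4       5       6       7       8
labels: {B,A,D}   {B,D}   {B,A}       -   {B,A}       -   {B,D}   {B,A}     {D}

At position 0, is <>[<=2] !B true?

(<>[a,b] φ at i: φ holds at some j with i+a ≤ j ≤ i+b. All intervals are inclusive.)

Check !B at each j in [0,2]:
  j=0: false
  j=1: false
  j=2: false
No position in the window satisfies it → formula fails.

Does not hold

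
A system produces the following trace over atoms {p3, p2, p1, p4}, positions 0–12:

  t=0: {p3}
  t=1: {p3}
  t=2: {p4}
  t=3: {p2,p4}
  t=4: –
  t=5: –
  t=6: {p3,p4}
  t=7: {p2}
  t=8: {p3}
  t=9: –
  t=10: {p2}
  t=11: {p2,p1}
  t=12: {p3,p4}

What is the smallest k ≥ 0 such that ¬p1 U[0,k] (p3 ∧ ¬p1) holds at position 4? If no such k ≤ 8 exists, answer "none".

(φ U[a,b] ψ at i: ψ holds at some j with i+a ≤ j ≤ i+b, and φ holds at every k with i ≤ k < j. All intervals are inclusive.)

2

Need earliest j ≥ 4 with (p3 ∧ ¬p1), and ¬p1 at every k in [4,j-1].
  j=4: rhs fails.
  j=5: rhs fails.
  j=6: rhs holds; lhs holds on [4,5]. k = 2.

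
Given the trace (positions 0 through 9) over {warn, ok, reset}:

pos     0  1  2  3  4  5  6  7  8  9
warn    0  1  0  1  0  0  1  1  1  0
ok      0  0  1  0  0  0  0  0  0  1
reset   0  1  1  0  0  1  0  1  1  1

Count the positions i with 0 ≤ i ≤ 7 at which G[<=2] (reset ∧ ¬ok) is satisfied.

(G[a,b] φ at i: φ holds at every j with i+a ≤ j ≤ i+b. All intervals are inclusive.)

0

Evaluate at each i in [0,7]:
  i=0: ✗ (fails at j=0)
  i=1: ✗ (fails at j=2)
  i=2: ✗ (fails at j=2)
  i=3: ✗ (fails at j=3)
  i=4: ✗ (fails at j=4)
  i=5: ✗ (fails at j=6)
  i=6: ✗ (fails at j=6)
  i=7: ✗ (fails at j=9)
Positions where it holds: {} → 0.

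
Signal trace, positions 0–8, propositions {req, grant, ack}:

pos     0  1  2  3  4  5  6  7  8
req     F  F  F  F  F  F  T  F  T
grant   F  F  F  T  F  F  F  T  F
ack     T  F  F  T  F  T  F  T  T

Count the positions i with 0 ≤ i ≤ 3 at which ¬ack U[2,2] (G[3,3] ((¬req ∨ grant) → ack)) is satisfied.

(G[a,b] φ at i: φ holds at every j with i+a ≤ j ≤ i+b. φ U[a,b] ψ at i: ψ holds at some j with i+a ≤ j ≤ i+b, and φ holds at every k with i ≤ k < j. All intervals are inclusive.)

1

Evaluate at each i in [0,3]:
  i=0: ✗ (lhs fails at k=0 before rhs at j=2)
  i=1: ✓ (rhs at j=3; lhs holds on [1,2])
  i=2: ✗ (lhs fails at k=3 before rhs at j=4)
  i=3: ✗ (lhs fails at k=3 before rhs at j=5)
Positions where it holds: {1} → 1.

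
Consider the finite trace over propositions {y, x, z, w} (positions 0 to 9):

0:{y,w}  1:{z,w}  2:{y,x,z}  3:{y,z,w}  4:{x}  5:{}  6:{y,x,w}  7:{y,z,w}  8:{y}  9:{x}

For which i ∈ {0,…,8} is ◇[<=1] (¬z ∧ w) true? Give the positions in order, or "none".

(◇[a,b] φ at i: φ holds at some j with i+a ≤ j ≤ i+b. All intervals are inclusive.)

Evaluate at each i in [0,8]:
  i=0: ✓ (witness j=0)
  i=1: ✗ (none in [1,2])
  i=2: ✗ (none in [2,3])
  i=3: ✗ (none in [3,4])
  i=4: ✗ (none in [4,5])
  i=5: ✓ (witness j=6)
  i=6: ✓ (witness j=6)
  i=7: ✗ (none in [7,8])
  i=8: ✗ (none in [8,9])

0, 5, 6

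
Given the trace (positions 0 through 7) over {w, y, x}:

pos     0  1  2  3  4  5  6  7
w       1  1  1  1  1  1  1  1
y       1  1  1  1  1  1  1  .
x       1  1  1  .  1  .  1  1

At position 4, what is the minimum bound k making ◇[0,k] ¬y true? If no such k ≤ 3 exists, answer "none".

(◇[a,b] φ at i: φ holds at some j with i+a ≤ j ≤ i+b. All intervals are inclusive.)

3

Scan j = 4,5,… for ¬y:
  j=4: fails
  j=5: fails
  j=6: fails
  j=7: holds
First hit at j=7, so smallest k = 7-4 = 3.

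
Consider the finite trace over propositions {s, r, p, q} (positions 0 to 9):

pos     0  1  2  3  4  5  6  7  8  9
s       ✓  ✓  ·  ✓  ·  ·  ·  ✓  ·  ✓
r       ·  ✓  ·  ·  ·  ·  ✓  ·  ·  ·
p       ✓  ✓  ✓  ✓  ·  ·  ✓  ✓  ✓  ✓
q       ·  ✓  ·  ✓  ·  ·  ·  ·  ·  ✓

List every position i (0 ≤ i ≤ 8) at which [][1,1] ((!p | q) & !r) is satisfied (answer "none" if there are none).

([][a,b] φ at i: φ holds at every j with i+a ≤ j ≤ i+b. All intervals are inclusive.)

Evaluate at each i in [0,8]:
  i=0: ✗ (fails at j=1)
  i=1: ✗ (fails at j=2)
  i=2: ✓ (all of [3,3])
  i=3: ✓ (all of [4,4])
  i=4: ✓ (all of [5,5])
  i=5: ✗ (fails at j=6)
  i=6: ✗ (fails at j=7)
  i=7: ✗ (fails at j=8)
  i=8: ✓ (all of [9,9])

2, 3, 4, 8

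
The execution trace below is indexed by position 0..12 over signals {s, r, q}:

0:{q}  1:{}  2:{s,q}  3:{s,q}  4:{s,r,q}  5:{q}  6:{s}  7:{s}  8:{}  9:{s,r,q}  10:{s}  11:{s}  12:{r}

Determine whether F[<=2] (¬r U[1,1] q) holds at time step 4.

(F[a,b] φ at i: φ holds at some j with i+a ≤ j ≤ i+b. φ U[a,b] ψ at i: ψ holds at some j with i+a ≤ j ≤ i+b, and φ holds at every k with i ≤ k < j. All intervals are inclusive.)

False

Check (¬r U[1,1] q) at each j in [4,6]:
  j=4: fails
  j=5: fails
  j=6: fails
No position in the window satisfies it → formula fails.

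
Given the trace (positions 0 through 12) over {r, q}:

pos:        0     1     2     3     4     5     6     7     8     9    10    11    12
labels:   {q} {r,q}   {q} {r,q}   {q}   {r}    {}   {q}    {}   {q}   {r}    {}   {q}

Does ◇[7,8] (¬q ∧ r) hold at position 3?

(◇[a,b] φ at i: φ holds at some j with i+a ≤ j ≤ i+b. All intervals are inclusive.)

Holds

Check (¬q ∧ r) at each j in [10,11]:
  j=10: true
  j=11: false
Found at j=10 → formula holds.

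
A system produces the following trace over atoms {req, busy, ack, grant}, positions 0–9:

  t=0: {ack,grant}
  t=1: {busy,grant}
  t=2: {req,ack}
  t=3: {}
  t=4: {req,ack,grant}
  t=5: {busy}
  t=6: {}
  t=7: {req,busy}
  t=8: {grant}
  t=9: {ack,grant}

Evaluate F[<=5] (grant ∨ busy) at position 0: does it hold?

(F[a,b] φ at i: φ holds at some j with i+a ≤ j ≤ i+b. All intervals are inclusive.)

Holds

Check (grant ∨ busy) at each j in [0,5]:
  j=0: true
  j=1: true
  j=2: false
  j=3: false
  j=4: true
  j=5: true
Found at j=0 → formula holds.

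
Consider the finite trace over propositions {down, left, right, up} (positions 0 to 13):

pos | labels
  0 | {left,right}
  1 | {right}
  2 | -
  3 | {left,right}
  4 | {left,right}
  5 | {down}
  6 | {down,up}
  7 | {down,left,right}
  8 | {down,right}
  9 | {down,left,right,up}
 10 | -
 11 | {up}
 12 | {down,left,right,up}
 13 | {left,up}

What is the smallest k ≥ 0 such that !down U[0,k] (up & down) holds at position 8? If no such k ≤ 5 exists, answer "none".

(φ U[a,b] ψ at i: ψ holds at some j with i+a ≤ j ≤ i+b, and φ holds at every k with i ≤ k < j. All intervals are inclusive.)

none

Need earliest j ≥ 8 with (up & down), and !down at every k in [8,j-1].
  j=8: rhs fails.
  j=9: rhs holds but lhs fails at k=8.
  j=10: rhs fails.
  j=11: rhs fails.
  j=12: rhs holds but lhs fails at k=8.
  j=13: rhs fails.
No witness within the range → none.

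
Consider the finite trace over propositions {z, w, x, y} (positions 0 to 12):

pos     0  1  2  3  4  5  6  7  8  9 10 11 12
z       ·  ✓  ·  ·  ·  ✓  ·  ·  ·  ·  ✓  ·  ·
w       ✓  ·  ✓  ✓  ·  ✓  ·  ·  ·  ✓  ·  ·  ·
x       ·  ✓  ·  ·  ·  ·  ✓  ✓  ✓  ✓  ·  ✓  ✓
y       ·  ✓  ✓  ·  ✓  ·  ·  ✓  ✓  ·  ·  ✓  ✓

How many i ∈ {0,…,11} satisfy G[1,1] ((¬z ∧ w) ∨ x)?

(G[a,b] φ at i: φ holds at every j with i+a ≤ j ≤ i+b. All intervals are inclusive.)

Evaluate at each i in [0,11]:
  i=0: ✓ (all of [1,1])
  i=1: ✓ (all of [2,2])
  i=2: ✓ (all of [3,3])
  i=3: ✗ (fails at j=4)
  i=4: ✗ (fails at j=5)
  i=5: ✓ (all of [6,6])
  i=6: ✓ (all of [7,7])
  i=7: ✓ (all of [8,8])
  i=8: ✓ (all of [9,9])
  i=9: ✗ (fails at j=10)
  i=10: ✓ (all of [11,11])
  i=11: ✓ (all of [12,12])
Positions where it holds: {0, 1, 2, 5, 6, 7, 8, 10, 11} → 9.

9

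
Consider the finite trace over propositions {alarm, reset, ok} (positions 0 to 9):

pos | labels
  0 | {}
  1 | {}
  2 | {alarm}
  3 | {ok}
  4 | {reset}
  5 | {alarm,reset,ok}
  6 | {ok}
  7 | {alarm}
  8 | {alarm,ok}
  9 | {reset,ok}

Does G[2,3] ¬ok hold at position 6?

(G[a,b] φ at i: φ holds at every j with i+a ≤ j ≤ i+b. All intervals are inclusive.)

Check ¬ok at every j in [8,9]:
  j=8: false
  j=9: false
Fails at j=8 → formula fails.

Does not hold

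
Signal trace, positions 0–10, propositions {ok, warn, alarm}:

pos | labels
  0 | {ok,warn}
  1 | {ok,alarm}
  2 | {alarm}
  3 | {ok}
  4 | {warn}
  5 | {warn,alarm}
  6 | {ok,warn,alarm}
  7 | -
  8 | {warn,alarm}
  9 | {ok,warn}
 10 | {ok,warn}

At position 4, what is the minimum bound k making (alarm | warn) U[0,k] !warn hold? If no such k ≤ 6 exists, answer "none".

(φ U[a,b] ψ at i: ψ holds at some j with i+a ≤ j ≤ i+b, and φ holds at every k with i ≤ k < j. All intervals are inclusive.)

3

Need earliest j ≥ 4 with !warn, and (alarm | warn) at every k in [4,j-1].
  j=4: rhs fails.
  j=5: rhs fails.
  j=6: rhs fails.
  j=7: rhs holds; lhs holds on [4,6]. k = 3.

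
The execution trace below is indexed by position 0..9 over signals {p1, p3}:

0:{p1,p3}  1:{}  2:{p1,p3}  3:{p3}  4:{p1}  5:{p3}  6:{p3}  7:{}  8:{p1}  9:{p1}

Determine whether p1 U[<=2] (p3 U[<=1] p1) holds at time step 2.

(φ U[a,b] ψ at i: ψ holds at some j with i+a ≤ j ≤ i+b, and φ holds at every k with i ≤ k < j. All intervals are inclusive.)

Holds

Need some j in [2,4] with (p3 U[<=1] p1), and p1 at every k in [2,j-1].
  j=2: (p3 U[<=1] p1) holds; no prefix to check → satisfied.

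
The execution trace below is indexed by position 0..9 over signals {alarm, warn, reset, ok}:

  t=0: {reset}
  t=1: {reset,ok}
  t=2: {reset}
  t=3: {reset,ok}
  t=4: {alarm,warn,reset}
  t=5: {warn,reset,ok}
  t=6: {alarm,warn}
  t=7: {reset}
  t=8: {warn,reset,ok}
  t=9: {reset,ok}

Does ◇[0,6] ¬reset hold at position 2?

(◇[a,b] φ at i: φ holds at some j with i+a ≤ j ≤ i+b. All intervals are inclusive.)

True

Check ¬reset at each j in [2,8]:
  j=2: false
  j=3: false
  j=4: false
  j=5: false
  j=6: true
  j=7: false
  j=8: false
Found at j=6 → formula holds.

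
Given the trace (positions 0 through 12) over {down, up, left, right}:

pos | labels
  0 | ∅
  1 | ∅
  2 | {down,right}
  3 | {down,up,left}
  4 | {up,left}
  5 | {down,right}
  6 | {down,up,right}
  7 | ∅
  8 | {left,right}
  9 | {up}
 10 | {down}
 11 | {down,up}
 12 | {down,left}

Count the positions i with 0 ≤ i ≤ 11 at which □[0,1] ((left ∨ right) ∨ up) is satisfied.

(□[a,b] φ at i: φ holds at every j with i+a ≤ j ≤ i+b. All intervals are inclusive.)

Evaluate at each i in [0,11]:
  i=0: ✗ (fails at j=0)
  i=1: ✗ (fails at j=1)
  i=2: ✓ (all of [2,3])
  i=3: ✓ (all of [3,4])
  i=4: ✓ (all of [4,5])
  i=5: ✓ (all of [5,6])
  i=6: ✗ (fails at j=7)
  i=7: ✗ (fails at j=7)
  i=8: ✓ (all of [8,9])
  i=9: ✗ (fails at j=10)
  i=10: ✗ (fails at j=10)
  i=11: ✓ (all of [11,12])
Positions where it holds: {2, 3, 4, 5, 8, 11} → 6.

6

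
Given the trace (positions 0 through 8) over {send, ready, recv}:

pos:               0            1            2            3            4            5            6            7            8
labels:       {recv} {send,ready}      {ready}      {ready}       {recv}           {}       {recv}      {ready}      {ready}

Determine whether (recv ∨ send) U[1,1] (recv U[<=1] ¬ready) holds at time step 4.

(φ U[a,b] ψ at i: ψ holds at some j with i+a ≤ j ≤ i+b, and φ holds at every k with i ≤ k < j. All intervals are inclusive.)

True

Need some j in [5,5] with (recv U[<=1] ¬ready), and (recv ∨ send) at every k in [4,j-1].
  j=5: (recv U[<=1] ¬ready) holds; (recv ∨ send) holds at every k in [4,4] → satisfied.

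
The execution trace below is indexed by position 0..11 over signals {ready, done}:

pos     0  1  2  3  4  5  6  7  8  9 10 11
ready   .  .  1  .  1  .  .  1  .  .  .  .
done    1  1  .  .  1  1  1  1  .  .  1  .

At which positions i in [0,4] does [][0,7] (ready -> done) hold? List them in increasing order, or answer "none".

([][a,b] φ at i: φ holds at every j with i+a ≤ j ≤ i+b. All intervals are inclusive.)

Evaluate at each i in [0,4]:
  i=0: ✗ (fails at j=2)
  i=1: ✗ (fails at j=2)
  i=2: ✗ (fails at j=2)
  i=3: ✓ (all of [3,10])
  i=4: ✓ (all of [4,11])

3, 4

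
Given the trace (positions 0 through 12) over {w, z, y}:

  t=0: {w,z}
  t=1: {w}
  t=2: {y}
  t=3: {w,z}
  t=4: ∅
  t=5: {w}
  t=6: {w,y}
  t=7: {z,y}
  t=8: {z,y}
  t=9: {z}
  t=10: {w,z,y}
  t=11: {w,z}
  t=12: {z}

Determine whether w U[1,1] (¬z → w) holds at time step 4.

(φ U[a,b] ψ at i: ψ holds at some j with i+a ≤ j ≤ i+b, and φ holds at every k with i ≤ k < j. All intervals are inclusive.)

Need some j in [5,5] with (¬z → w), and w at every k in [4,j-1].
  j=5: (¬z → w) holds, but w fails at k=4 → not this j.
No j in the window works → until fails.

False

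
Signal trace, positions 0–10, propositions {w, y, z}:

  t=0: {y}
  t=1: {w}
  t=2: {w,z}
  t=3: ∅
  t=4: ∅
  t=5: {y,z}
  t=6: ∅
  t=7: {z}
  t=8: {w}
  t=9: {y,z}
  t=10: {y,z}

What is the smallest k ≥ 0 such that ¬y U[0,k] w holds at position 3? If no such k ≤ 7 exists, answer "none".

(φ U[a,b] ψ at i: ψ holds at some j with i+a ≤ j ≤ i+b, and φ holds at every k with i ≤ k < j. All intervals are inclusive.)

Need earliest j ≥ 3 with w, and ¬y at every k in [3,j-1].
  j=3: rhs fails.
  j=4: rhs fails.
  j=5: rhs fails.
  j=6: rhs fails.
  j=7: rhs fails.
  j=8: rhs holds but lhs fails at k=5.
  j=9: rhs fails.
  j=10: rhs fails.
No witness within the range → none.

none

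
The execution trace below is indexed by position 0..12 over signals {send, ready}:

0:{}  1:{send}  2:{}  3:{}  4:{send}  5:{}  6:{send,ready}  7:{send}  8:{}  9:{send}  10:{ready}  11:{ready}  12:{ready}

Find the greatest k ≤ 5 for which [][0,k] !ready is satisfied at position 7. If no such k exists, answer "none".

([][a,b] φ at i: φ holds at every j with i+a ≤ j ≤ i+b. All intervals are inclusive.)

!ready must hold from j=7 onward; find where it first fails.
  j=7: holds
  j=8: holds
  j=9: holds
  j=10: fails
Holds on [7,9], so largest k = 2.

2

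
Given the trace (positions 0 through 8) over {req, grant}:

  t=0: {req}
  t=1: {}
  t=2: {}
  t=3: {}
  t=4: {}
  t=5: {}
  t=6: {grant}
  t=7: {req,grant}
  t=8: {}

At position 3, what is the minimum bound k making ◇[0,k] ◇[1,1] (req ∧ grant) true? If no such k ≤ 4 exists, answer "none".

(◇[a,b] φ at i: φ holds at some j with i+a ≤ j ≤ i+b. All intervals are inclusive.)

Scan j = 3,4,… for ◇[1,1] (req ∧ grant):
  j=3: fails
  j=4: fails
  j=5: fails
  j=6: holds
First hit at j=6, so smallest k = 6-3 = 3.

3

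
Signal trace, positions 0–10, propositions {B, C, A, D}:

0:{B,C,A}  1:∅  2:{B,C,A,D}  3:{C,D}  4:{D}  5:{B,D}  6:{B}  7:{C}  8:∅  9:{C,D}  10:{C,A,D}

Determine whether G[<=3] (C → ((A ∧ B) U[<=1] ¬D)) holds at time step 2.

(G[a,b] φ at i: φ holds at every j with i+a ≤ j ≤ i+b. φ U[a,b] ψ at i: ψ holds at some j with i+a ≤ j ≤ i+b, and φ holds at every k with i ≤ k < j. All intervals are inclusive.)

No

Check (C → ((A ∧ B) U[<=1] ¬D)) at every j in [2,5]:
  j=2: antecedent true; consequent fails → ✗
  j=3: antecedent true; consequent fails → ✗
  j=4: antecedent false → ✓
  j=5: antecedent false → ✓
Fails at j=2 → formula fails.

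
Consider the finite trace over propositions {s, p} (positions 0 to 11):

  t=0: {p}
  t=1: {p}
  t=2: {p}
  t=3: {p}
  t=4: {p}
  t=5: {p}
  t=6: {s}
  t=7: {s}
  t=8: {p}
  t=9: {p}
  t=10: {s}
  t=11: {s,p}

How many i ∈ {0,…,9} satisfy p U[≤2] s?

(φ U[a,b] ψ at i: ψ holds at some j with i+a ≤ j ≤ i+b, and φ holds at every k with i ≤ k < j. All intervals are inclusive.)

6

Evaluate at each i in [0,9]:
  i=0: ✗ (no rhs in [0,2])
  i=1: ✗ (no rhs in [1,3])
  i=2: ✗ (no rhs in [2,4])
  i=3: ✗ (no rhs in [3,5])
  i=4: ✓ (rhs at j=6; lhs holds on [4,5])
  i=5: ✓ (rhs at j=6; lhs holds on [5,5])
  i=6: ✓ (rhs at j=6)
  i=7: ✓ (rhs at j=7)
  i=8: ✓ (rhs at j=10; lhs holds on [8,9])
  i=9: ✓ (rhs at j=10; lhs holds on [9,9])
Positions where it holds: {4, 5, 6, 7, 8, 9} → 6.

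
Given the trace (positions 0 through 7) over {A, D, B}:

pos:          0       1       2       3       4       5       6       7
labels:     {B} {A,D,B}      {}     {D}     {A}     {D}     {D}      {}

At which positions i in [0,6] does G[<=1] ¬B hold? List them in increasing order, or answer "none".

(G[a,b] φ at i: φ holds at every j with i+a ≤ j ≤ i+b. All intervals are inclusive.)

2, 3, 4, 5, 6

Evaluate at each i in [0,6]:
  i=0: ✗ (fails at j=0)
  i=1: ✗ (fails at j=1)
  i=2: ✓ (all of [2,3])
  i=3: ✓ (all of [3,4])
  i=4: ✓ (all of [4,5])
  i=5: ✓ (all of [5,6])
  i=6: ✓ (all of [6,7])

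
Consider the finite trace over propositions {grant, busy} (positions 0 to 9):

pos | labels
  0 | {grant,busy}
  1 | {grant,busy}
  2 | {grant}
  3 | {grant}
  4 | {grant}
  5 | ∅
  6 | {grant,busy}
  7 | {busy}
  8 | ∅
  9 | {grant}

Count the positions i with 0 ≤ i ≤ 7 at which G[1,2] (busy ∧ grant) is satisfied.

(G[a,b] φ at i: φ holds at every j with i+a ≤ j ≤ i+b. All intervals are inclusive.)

0

Evaluate at each i in [0,7]:
  i=0: ✗ (fails at j=2)
  i=1: ✗ (fails at j=2)
  i=2: ✗ (fails at j=3)
  i=3: ✗ (fails at j=4)
  i=4: ✗ (fails at j=5)
  i=5: ✗ (fails at j=7)
  i=6: ✗ (fails at j=7)
  i=7: ✗ (fails at j=8)
Positions where it holds: {} → 0.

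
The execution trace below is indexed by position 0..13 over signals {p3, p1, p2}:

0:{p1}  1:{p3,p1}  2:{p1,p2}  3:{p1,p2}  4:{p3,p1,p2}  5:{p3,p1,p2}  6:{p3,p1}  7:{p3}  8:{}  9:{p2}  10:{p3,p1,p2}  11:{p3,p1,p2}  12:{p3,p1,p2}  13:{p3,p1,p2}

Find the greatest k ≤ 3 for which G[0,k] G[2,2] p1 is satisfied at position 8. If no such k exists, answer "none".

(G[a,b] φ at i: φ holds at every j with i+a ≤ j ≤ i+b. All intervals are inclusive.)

G[2,2] p1 must hold from j=8 onward; find where it first fails.
  j=8: holds
  j=9: holds
  j=10: holds
  j=11: holds
Holds through j=11; largest k = 3.

3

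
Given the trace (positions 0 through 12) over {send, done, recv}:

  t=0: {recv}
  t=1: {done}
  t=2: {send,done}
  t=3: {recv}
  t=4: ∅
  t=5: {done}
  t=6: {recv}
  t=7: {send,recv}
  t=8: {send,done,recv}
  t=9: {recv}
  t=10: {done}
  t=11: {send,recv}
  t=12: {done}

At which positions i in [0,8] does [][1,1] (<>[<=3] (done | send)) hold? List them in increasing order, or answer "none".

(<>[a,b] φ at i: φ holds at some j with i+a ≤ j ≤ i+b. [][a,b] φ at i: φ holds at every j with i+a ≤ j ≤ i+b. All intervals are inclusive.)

0, 1, 2, 3, 4, 5, 6, 7, 8

Evaluate at each i in [0,8]:
  i=0: ✓ (all of [1,1])
  i=1: ✓ (all of [2,2])
  i=2: ✓ (all of [3,3])
  i=3: ✓ (all of [4,4])
  i=4: ✓ (all of [5,5])
  i=5: ✓ (all of [6,6])
  i=6: ✓ (all of [7,7])
  i=7: ✓ (all of [8,8])
  i=8: ✓ (all of [9,9])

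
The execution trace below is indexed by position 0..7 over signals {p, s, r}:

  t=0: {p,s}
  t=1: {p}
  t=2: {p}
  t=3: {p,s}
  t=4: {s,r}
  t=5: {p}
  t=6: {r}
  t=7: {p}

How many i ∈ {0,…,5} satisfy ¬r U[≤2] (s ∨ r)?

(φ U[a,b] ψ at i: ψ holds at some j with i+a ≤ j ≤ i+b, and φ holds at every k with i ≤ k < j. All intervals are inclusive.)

6

Evaluate at each i in [0,5]:
  i=0: ✓ (rhs at j=0)
  i=1: ✓ (rhs at j=3; lhs holds on [1,2])
  i=2: ✓ (rhs at j=3; lhs holds on [2,2])
  i=3: ✓ (rhs at j=3)
  i=4: ✓ (rhs at j=4)
  i=5: ✓ (rhs at j=6; lhs holds on [5,5])
Positions where it holds: {0, 1, 2, 3, 4, 5} → 6.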